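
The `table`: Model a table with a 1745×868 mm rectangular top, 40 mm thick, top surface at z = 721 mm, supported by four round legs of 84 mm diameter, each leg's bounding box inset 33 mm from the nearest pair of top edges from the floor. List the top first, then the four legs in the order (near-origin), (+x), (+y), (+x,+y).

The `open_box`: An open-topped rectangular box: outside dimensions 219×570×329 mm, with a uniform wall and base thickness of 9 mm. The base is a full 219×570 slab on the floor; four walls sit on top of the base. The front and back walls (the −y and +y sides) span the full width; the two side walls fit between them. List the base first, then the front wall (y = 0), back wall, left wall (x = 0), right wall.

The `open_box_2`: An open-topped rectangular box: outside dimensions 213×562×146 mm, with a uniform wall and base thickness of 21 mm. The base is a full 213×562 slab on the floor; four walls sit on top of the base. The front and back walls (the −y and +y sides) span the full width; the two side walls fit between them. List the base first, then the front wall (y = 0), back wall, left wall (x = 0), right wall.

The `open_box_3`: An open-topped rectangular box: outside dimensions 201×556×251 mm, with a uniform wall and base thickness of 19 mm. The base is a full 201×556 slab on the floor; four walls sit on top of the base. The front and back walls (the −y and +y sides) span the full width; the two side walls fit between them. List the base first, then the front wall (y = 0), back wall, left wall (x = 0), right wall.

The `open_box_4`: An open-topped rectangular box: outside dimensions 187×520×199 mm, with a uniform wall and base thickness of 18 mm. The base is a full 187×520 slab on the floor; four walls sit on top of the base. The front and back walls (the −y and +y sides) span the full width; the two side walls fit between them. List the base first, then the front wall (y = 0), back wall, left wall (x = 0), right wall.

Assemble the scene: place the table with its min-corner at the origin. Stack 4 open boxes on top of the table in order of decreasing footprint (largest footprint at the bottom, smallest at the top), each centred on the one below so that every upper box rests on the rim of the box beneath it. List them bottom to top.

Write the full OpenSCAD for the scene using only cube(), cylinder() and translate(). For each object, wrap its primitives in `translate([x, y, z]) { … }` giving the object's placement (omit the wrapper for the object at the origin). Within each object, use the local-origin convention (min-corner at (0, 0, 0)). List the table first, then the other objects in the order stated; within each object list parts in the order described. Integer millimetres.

translate([0, 0, 681]) cube([1745, 868, 40]);
translate([75, 75, 0]) cylinder(h = 681, r = 42);
translate([1670, 75, 0]) cylinder(h = 681, r = 42);
translate([75, 793, 0]) cylinder(h = 681, r = 42);
translate([1670, 793, 0]) cylinder(h = 681, r = 42);
translate([763, 149, 721]) {
  cube([219, 570, 9]);
  translate([0, 0, 9]) cube([219, 9, 320]);
  translate([0, 561, 9]) cube([219, 9, 320]);
  translate([0, 9, 9]) cube([9, 552, 320]);
  translate([210, 9, 9]) cube([9, 552, 320]);
}
translate([766, 153, 1050]) {
  cube([213, 562, 21]);
  translate([0, 0, 21]) cube([213, 21, 125]);
  translate([0, 541, 21]) cube([213, 21, 125]);
  translate([0, 21, 21]) cube([21, 520, 125]);
  translate([192, 21, 21]) cube([21, 520, 125]);
}
translate([772, 156, 1196]) {
  cube([201, 556, 19]);
  translate([0, 0, 19]) cube([201, 19, 232]);
  translate([0, 537, 19]) cube([201, 19, 232]);
  translate([0, 19, 19]) cube([19, 518, 232]);
  translate([182, 19, 19]) cube([19, 518, 232]);
}
translate([779, 174, 1447]) {
  cube([187, 520, 18]);
  translate([0, 0, 18]) cube([187, 18, 181]);
  translate([0, 502, 18]) cube([187, 18, 181]);
  translate([0, 18, 18]) cube([18, 484, 181]);
  translate([169, 18, 18]) cube([18, 484, 181]);
}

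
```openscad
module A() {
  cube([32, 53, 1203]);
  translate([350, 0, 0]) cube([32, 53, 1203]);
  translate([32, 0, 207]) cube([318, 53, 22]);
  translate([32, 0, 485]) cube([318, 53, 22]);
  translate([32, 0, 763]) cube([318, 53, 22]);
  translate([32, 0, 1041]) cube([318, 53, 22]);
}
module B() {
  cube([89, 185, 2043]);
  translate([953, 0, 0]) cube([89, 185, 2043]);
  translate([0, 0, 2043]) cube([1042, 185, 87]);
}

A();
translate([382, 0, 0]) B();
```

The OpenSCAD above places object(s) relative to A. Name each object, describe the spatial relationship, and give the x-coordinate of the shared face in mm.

A is a ladder. B is a door frame. The door frame is against the ladder's +x side, with their −y faces flush. The x-coordinate of the shared face is 382 mm.

The ladder's +x face and the door frame's −x face are both at x = 382 mm.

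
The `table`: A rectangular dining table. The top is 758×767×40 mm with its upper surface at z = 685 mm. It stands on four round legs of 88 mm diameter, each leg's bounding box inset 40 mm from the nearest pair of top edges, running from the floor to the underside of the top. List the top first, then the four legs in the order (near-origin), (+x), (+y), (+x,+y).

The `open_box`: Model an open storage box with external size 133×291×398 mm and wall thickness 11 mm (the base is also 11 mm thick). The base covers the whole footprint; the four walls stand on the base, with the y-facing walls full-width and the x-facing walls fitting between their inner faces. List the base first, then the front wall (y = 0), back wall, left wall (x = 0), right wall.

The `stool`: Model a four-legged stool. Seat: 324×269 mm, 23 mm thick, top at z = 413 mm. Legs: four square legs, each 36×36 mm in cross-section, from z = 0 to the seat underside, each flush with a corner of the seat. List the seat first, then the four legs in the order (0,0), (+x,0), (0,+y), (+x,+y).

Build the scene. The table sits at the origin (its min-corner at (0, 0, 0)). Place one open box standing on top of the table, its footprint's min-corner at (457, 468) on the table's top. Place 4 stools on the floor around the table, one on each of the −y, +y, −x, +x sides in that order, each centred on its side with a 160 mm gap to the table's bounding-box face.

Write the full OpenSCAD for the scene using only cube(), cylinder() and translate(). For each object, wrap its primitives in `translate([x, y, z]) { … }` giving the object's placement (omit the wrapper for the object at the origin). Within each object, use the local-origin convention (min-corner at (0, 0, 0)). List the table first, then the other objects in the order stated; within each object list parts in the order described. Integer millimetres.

translate([0, 0, 645]) cube([758, 767, 40]);
translate([84, 84, 0]) cylinder(h = 645, r = 44);
translate([674, 84, 0]) cylinder(h = 645, r = 44);
translate([84, 683, 0]) cylinder(h = 645, r = 44);
translate([674, 683, 0]) cylinder(h = 645, r = 44);
translate([457, 468, 685]) {
  cube([133, 291, 11]);
  translate([0, 0, 11]) cube([133, 11, 387]);
  translate([0, 280, 11]) cube([133, 11, 387]);
  translate([0, 11, 11]) cube([11, 269, 387]);
  translate([122, 11, 11]) cube([11, 269, 387]);
}
translate([217, -429, 0]) {
  translate([0, 0, 390]) cube([324, 269, 23]);
  cube([36, 36, 390]);
  translate([288, 0, 0]) cube([36, 36, 390]);
  translate([0, 233, 0]) cube([36, 36, 390]);
  translate([288, 233, 0]) cube([36, 36, 390]);
}
translate([217, 927, 0]) {
  translate([0, 0, 390]) cube([324, 269, 23]);
  cube([36, 36, 390]);
  translate([288, 0, 0]) cube([36, 36, 390]);
  translate([0, 233, 0]) cube([36, 36, 390]);
  translate([288, 233, 0]) cube([36, 36, 390]);
}
translate([-484, 249, 0]) {
  translate([0, 0, 390]) cube([324, 269, 23]);
  cube([36, 36, 390]);
  translate([288, 0, 0]) cube([36, 36, 390]);
  translate([0, 233, 0]) cube([36, 36, 390]);
  translate([288, 233, 0]) cube([36, 36, 390]);
}
translate([918, 249, 0]) {
  translate([0, 0, 390]) cube([324, 269, 23]);
  cube([36, 36, 390]);
  translate([288, 0, 0]) cube([36, 36, 390]);
  translate([0, 233, 0]) cube([36, 36, 390]);
  translate([288, 233, 0]) cube([36, 36, 390]);
}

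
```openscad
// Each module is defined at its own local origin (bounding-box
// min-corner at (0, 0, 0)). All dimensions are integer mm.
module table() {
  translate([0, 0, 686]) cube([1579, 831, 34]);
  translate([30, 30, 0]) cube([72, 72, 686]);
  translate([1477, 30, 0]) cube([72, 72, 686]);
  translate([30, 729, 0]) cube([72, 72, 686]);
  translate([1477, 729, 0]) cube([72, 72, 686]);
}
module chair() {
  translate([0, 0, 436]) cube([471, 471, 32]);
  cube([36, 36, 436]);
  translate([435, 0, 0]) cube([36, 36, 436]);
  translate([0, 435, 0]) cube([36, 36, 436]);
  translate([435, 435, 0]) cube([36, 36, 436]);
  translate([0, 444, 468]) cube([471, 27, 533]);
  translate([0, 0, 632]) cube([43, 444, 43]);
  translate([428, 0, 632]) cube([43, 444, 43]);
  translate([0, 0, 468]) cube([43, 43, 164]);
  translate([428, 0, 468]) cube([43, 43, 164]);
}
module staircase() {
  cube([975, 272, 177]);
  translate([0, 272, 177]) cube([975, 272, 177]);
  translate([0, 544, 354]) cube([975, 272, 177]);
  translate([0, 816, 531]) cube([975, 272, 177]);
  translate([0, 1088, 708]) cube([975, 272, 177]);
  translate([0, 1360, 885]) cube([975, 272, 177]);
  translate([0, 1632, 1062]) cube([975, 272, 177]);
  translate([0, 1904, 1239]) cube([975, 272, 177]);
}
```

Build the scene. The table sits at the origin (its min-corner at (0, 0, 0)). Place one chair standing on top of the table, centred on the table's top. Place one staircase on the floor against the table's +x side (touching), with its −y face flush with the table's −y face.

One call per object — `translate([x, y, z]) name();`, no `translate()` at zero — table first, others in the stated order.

table();
translate([554, 180, 720]) chair();
translate([1579, 0, 0]) staircase();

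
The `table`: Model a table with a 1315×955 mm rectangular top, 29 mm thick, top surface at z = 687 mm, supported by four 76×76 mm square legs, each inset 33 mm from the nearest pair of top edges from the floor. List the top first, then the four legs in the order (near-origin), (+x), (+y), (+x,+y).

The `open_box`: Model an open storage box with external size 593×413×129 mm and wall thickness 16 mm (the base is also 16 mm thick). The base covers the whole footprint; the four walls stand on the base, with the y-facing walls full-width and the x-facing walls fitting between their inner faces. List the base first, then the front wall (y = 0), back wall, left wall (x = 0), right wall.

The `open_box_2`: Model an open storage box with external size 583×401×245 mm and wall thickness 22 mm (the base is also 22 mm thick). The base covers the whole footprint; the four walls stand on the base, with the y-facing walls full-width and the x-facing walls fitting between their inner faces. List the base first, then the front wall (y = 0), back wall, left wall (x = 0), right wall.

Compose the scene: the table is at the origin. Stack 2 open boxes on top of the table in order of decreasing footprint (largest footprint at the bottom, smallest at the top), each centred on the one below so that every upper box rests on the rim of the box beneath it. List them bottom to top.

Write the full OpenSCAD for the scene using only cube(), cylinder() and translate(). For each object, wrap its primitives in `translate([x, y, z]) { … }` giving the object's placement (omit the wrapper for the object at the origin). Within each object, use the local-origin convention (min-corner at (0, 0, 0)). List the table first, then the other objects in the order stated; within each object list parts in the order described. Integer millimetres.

translate([0, 0, 658]) cube([1315, 955, 29]);
translate([33, 33, 0]) cube([76, 76, 658]);
translate([1206, 33, 0]) cube([76, 76, 658]);
translate([33, 846, 0]) cube([76, 76, 658]);
translate([1206, 846, 0]) cube([76, 76, 658]);
translate([361, 271, 687]) {
  cube([593, 413, 16]);
  translate([0, 0, 16]) cube([593, 16, 113]);
  translate([0, 397, 16]) cube([593, 16, 113]);
  translate([0, 16, 16]) cube([16, 381, 113]);
  translate([577, 16, 16]) cube([16, 381, 113]);
}
translate([366, 277, 816]) {
  cube([583, 401, 22]);
  translate([0, 0, 22]) cube([583, 22, 223]);
  translate([0, 379, 22]) cube([583, 22, 223]);
  translate([0, 22, 22]) cube([22, 357, 223]);
  translate([561, 22, 22]) cube([22, 357, 223]);
}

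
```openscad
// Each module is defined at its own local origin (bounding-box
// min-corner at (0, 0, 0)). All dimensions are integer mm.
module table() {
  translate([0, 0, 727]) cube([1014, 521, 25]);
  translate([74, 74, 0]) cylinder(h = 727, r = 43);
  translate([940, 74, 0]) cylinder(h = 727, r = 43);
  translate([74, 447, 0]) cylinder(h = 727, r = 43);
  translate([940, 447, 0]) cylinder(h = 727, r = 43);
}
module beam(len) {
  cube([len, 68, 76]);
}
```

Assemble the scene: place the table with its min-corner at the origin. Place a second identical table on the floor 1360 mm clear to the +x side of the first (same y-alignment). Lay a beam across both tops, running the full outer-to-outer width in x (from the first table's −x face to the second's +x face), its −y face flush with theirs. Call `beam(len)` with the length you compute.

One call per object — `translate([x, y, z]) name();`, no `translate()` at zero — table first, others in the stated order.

table();
translate([2374, 0, 0]) table();
translate([0, 0, 752]) beam(3388);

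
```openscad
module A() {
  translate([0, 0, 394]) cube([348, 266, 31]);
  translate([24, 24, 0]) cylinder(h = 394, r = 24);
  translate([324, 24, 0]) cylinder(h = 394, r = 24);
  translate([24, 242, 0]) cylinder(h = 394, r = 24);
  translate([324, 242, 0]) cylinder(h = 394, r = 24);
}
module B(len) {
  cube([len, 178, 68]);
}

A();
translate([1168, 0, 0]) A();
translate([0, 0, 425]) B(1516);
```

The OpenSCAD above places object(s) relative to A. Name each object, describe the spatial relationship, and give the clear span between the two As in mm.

Second stool starts at x = 1168; first ends at x = 348; clear span = 1168 − 348 = 820 mm.

A is a stool. B is a beam. A beam spans the tops of two stools. The clear span between the two stools is 820 mm.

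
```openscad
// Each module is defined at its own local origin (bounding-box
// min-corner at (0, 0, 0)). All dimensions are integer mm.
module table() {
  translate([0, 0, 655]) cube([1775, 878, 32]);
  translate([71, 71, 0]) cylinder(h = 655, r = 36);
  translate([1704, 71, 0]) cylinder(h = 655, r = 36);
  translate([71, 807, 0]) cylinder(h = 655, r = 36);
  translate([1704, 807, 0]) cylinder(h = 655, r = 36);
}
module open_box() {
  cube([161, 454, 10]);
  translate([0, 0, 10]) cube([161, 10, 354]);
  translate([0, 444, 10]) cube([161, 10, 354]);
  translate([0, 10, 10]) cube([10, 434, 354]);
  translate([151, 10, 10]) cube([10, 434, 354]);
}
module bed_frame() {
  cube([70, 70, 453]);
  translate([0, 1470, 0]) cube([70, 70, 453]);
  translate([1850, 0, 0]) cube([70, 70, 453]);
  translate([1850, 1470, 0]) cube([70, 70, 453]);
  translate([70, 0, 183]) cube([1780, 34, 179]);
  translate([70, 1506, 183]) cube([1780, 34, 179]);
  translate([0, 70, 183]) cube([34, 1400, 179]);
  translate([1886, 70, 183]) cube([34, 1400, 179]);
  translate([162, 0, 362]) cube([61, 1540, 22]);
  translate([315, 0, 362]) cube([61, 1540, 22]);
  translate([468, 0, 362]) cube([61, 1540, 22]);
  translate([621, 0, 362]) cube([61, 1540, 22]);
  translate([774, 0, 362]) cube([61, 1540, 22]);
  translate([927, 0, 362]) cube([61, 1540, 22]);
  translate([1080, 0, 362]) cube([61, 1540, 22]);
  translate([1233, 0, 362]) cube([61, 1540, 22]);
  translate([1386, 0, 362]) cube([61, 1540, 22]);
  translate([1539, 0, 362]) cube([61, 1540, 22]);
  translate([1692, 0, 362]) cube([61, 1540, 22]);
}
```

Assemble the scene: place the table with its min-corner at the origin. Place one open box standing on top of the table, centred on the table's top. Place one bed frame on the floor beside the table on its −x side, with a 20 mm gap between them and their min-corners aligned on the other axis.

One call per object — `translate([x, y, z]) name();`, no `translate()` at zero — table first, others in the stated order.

table();
translate([807, 212, 687]) open_box();
translate([-1940, 0, 0]) bed_frame();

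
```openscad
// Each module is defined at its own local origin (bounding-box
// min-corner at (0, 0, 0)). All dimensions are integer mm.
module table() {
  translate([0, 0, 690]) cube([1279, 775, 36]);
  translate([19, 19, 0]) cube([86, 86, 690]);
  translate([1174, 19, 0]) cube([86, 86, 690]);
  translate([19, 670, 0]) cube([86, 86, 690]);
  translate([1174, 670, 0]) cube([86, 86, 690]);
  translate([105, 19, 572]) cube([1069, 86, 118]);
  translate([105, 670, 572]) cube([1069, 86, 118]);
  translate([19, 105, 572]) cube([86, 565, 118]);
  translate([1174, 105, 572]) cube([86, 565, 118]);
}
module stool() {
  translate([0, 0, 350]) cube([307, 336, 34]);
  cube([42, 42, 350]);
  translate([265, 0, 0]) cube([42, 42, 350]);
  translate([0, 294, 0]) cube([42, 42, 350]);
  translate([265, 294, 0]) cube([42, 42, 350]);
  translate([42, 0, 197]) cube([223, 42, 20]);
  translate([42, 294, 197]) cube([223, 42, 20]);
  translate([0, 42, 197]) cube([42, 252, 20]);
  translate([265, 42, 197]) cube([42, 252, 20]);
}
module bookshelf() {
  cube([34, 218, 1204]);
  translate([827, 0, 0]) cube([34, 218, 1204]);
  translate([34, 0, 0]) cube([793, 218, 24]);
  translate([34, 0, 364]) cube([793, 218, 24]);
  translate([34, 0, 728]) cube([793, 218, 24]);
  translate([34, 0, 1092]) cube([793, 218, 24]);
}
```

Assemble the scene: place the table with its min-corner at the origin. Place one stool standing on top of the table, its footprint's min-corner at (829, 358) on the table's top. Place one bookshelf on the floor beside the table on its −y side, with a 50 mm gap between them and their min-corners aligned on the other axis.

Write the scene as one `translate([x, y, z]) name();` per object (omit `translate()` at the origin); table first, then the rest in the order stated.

table();
translate([829, 358, 726]) stool();
translate([0, -268, 0]) bookshelf();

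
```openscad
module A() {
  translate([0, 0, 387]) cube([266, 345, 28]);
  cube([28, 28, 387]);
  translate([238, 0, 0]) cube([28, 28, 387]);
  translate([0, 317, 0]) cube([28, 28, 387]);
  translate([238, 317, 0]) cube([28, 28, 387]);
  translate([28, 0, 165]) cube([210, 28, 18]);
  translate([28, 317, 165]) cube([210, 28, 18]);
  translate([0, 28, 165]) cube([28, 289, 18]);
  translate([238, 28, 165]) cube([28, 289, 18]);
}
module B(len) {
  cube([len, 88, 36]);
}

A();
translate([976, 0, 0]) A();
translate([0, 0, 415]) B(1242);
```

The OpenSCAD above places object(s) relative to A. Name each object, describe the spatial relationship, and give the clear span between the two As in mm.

Second stool starts at x = 976; first ends at x = 266; clear span = 976 − 266 = 710 mm.

A is a stool. B is a beam. A beam spans the tops of two stools. The clear span between the two stools is 710 mm.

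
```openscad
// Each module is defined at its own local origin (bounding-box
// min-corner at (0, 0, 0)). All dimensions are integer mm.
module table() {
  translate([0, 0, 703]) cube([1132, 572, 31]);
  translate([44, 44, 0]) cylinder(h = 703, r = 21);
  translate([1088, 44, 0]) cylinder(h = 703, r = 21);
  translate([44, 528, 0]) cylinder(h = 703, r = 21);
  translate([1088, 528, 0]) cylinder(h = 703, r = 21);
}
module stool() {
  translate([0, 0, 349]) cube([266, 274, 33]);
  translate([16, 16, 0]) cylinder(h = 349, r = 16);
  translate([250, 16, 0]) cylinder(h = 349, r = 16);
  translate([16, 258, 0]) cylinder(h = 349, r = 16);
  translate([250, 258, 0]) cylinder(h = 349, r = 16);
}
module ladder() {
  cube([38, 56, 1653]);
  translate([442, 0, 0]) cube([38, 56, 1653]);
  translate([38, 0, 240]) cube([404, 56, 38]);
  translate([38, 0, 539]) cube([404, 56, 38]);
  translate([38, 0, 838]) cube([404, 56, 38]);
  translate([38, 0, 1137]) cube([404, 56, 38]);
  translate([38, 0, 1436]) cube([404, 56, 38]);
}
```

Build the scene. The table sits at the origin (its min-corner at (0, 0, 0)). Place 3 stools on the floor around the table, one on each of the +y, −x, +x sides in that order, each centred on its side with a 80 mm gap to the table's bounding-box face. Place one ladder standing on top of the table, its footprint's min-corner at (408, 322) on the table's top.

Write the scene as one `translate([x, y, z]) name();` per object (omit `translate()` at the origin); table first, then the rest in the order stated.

table();
translate([433, 652, 0]) stool();
translate([-346, 149, 0]) stool();
translate([1212, 149, 0]) stool();
translate([408, 322, 734]) ladder();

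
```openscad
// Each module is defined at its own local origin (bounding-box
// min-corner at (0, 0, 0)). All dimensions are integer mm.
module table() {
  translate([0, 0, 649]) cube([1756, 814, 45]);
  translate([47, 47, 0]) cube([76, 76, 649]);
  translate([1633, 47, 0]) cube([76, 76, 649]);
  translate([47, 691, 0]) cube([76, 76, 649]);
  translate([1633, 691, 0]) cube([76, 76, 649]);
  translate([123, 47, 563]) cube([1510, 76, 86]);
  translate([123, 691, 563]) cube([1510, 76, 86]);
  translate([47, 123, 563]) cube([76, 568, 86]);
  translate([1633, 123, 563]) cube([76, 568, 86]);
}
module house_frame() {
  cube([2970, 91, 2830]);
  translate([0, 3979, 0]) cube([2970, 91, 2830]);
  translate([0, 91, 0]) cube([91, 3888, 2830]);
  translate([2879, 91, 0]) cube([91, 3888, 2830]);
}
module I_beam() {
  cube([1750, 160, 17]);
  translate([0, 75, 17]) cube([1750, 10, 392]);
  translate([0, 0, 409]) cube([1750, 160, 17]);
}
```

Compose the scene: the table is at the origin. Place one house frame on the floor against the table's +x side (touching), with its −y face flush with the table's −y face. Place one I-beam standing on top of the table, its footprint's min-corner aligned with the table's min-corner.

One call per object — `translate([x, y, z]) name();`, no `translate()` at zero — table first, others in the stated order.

table();
translate([1756, 0, 0]) house_frame();
translate([0, 0, 694]) I_beam();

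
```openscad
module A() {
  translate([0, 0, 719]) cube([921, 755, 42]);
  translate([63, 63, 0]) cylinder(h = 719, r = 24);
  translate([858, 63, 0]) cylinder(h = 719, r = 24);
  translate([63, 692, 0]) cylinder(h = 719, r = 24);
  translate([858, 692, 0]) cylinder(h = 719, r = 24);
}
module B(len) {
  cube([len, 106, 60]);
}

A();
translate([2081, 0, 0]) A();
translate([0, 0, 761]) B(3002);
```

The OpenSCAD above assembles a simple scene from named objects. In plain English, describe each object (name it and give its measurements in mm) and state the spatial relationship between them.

A is a rectangular dining table. The top is 921×755×42 mm with its upper surface at z = 761 mm. It stands on four round legs of 48 mm diameter, each leg's bounding box inset 39 mm from the nearest pair of top edges, running from the floor to the underside of the top.

B is a rectangular beam 3002 mm long (x), 106 mm deep (y), 60 mm thick (z).

The beam spans the tops of two tables placed 1160 mm apart, resting at z = 761 mm.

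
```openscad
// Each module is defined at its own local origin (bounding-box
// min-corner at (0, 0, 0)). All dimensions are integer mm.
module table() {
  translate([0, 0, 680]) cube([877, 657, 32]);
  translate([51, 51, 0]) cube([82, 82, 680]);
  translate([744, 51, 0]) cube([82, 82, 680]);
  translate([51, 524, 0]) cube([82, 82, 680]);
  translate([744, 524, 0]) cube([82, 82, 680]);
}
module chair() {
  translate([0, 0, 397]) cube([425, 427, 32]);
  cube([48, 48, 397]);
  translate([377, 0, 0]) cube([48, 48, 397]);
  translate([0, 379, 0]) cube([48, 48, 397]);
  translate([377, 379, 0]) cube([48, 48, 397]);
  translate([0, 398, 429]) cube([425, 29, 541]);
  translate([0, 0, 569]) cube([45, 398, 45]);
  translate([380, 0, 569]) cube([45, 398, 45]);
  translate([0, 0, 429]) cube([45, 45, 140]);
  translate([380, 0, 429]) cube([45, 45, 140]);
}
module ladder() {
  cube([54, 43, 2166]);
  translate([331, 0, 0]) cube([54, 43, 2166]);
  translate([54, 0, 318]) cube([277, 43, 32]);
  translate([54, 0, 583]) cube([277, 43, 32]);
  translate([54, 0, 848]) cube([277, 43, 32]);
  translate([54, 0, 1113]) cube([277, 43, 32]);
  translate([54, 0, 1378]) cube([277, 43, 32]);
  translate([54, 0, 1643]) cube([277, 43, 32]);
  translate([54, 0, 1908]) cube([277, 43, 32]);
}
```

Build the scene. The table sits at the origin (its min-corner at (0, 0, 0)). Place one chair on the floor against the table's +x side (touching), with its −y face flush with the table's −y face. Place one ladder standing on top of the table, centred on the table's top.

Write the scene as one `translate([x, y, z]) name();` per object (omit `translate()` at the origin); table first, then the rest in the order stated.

table();
translate([877, 0, 0]) chair();
translate([246, 307, 712]) ladder();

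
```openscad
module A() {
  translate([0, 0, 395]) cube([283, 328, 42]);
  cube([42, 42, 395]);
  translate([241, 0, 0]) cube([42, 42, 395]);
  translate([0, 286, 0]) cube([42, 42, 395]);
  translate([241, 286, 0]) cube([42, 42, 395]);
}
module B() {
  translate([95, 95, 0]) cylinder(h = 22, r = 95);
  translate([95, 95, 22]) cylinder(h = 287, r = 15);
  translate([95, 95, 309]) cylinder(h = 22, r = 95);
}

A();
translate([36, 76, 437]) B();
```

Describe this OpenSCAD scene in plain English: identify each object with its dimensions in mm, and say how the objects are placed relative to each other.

A is a four-legged stool. The seat is a 283×328×42 mm slab whose top surface is at z = 437 mm; four square legs, each 42×42 mm in cross-section, run from the floor (z = 0) to the underside of the seat, each flush with a corner of the seat.

B is a spool: two coaxial disc flanges of radius 95 mm and thickness 22 mm, joined by a core cylinder of radius 15 mm and height 287 mm. The lower flange rests on z = 0 and the three cylinders share a vertical axis.

The spool is on top of the stool.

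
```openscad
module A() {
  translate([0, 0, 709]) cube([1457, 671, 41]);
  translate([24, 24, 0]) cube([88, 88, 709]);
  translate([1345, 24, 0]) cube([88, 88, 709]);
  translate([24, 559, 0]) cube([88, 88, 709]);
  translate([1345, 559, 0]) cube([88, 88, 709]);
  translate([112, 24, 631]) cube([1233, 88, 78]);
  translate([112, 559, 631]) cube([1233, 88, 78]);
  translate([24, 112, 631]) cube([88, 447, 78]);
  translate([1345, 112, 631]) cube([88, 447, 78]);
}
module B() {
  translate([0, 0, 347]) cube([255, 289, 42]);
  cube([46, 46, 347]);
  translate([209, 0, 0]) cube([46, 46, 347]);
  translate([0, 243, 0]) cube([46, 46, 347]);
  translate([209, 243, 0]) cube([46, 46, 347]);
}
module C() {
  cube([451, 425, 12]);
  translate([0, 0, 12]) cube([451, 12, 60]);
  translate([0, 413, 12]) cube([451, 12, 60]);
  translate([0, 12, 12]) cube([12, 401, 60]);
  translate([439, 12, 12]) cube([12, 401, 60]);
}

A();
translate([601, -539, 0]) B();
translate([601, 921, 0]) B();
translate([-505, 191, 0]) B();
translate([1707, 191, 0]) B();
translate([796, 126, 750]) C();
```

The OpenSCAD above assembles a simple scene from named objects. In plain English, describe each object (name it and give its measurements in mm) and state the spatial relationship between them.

A is a table: top 1457 mm (x) × 671 mm (y), 41 mm thick, upper face at z = 750 mm, on four 88×88 mm square legs, each inset 24 mm from the nearest pair of top edges, running from z = 0 to the bottom of the top. Four apron rails, 88 mm thick and 78 mm tall, run between adjacent legs with their top edges flush with the underside of the top and their outer faces flush with the legs' outer faces.

B is a four-legged stool. The seat is a 255×289×42 mm slab whose top surface is at z = 389 mm; four square legs, each 46×46 mm in cross-section, run from the floor (z = 0) to the underside of the seat, each flush with a corner of the seat.

C is an open-topped rectangular box: outside dimensions 451×425×72 mm, with a uniform wall and base thickness of 12 mm. The base is a full 451×425 slab on the floor; four walls sit on top of the base. The front and back walls (the −y and +y sides) span the full width; the two side walls fit between them.

Four stools sit around the table at the −y, +y, −x, +x sides. The open box is on top of the table.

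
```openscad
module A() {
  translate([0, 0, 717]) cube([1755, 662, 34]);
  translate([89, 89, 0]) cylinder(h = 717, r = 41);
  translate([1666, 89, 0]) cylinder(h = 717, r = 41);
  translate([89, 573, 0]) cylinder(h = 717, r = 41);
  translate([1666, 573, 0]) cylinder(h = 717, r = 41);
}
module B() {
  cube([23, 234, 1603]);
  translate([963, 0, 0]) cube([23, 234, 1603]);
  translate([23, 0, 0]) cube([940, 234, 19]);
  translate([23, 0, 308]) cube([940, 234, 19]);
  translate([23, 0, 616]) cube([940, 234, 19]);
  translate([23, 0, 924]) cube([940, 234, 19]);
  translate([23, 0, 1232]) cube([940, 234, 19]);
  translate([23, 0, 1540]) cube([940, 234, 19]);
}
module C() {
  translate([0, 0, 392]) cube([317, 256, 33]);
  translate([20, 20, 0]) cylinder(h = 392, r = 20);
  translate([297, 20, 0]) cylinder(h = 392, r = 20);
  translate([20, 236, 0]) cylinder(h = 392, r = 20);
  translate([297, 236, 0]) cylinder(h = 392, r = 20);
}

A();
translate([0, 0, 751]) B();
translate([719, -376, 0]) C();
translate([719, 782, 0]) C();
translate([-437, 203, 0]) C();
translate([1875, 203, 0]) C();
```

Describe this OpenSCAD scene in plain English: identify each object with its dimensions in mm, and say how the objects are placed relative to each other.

A is a table: top 1755 mm (x) × 662 mm (y), 34 mm thick, upper face at z = 751 mm, on four round legs of 82 mm diameter, each leg's bounding box inset 48 mm from the nearest pair of top edges, running from z = 0 to the bottom of the top.

B is a bookshelf 986 mm wide overall, 234 mm deep and 1603 mm tall. The two sides are 23 mm thick vertical panels. 6 horizontal shelves of 19 mm thickness span between the inner faces of the sides; the lowest shelf sits on the floor and shelves are stacked with a clear vertical gap of 289 mm between each pair.

C is a four-legged stool. The seat is 317×256 mm, 33 mm thick, top at z = 425 mm. It stands on four round legs, each 40 mm in diameter, from z = 0 to the seat underside, each leg's axis is inset half a diameter from the nearest pair of seat edges (so the leg's bounding box is flush with the corner).

The bookshelf is on top of the table. Four stools sit around the table at the −y, +y, −x, +x sides.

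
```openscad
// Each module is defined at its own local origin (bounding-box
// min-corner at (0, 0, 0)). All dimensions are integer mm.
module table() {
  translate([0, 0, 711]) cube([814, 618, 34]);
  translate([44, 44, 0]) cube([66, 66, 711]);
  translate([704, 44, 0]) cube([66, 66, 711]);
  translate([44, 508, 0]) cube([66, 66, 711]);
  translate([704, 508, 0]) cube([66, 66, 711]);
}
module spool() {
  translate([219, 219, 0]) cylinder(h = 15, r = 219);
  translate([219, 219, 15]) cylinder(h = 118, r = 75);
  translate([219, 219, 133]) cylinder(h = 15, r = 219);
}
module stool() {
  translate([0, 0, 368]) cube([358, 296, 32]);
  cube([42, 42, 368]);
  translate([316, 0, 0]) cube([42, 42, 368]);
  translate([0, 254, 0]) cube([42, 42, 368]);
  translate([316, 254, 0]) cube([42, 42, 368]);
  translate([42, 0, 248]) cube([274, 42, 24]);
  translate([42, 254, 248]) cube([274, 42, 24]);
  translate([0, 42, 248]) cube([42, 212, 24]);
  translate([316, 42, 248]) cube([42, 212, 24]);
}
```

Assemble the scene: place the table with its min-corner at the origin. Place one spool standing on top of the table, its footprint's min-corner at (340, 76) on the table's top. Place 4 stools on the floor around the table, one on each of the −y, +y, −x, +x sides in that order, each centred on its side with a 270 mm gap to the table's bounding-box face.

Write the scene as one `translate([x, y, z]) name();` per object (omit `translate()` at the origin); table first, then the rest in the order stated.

table();
translate([340, 76, 745]) spool();
translate([228, -566, 0]) stool();
translate([228, 888, 0]) stool();
translate([-628, 161, 0]) stool();
translate([1084, 161, 0]) stool();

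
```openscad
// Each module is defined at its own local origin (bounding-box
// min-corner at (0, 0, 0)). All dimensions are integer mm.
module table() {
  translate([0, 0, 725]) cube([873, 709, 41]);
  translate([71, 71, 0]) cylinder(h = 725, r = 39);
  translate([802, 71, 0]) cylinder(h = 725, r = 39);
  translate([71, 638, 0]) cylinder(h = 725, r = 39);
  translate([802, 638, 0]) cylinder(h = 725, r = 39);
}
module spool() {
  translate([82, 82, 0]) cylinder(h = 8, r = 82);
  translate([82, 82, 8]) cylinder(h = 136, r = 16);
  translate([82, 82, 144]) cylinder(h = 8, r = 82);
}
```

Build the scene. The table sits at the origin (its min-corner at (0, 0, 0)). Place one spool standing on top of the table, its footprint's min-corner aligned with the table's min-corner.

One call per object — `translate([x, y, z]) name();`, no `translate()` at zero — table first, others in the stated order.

table();
translate([0, 0, 766]) spool();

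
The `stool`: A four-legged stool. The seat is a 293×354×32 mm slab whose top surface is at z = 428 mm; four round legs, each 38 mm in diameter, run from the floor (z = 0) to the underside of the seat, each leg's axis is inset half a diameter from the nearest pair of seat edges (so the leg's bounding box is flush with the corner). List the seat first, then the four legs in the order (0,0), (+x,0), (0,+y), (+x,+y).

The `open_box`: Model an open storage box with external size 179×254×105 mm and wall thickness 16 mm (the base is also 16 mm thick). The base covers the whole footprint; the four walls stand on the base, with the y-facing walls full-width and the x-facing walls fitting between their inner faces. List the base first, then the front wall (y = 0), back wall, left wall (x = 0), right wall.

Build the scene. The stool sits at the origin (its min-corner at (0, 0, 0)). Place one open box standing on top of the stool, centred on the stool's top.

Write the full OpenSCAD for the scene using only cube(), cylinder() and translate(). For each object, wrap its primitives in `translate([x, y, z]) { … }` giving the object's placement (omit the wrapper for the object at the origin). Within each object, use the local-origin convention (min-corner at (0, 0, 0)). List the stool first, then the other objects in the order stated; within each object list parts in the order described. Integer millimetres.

translate([0, 0, 396]) cube([293, 354, 32]);
translate([19, 19, 0]) cylinder(h = 396, r = 19);
translate([274, 19, 0]) cylinder(h = 396, r = 19);
translate([19, 335, 0]) cylinder(h = 396, r = 19);
translate([274, 335, 0]) cylinder(h = 396, r = 19);
translate([57, 50, 428]) {
  cube([179, 254, 16]);
  translate([0, 0, 16]) cube([179, 16, 89]);
  translate([0, 238, 16]) cube([179, 16, 89]);
  translate([0, 16, 16]) cube([16, 222, 89]);
  translate([163, 16, 16]) cube([16, 222, 89]);
}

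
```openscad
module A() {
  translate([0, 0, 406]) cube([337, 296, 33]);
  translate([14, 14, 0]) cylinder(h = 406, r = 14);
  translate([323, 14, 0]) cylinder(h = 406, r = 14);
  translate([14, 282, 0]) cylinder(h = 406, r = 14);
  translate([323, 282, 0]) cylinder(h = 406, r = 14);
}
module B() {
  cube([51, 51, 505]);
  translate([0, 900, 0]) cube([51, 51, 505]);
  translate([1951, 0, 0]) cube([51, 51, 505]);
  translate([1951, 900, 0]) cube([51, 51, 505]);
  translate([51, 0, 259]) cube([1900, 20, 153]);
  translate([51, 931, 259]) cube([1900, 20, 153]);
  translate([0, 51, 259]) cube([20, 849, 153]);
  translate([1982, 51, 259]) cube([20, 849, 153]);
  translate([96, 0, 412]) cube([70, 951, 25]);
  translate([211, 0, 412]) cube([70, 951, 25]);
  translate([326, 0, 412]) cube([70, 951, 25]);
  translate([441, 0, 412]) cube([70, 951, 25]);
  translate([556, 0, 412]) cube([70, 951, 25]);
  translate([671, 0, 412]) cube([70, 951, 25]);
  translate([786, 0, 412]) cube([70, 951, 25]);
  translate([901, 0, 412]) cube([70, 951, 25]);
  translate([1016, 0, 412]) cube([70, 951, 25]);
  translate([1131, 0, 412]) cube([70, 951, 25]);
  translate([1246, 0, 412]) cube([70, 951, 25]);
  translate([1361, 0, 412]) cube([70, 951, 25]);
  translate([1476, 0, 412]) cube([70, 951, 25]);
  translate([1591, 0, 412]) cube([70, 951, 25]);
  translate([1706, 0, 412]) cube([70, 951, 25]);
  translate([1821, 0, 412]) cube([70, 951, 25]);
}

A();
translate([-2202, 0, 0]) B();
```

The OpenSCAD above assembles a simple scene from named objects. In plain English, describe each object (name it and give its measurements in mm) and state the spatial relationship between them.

A is a four-legged stool. The seat is 337×296 mm, 33 mm thick, top at z = 439 mm. It stands on four round legs, each 28 mm in diameter, from z = 0 to the seat underside, each leg's axis is inset half a diameter from the nearest pair of seat edges (so the leg's bounding box is flush with the corner).

B is a bed frame 2002 mm long (x) by 951 mm wide (y). Four 51×51 mm corner posts, 505 mm tall, at the corners of the footprint. Four rails of 20 mm thickness and 153 mm height run between adjacent posts with their undersides at z = 259 mm, their outer faces flush with the outside of the frame (the two x-running rails run between the posts' inner faces; the two y-running rails run between the posts' inner faces). 16 slats, each 70 mm wide (x) and 25 mm thick, lie across the top of the two x-running rails, running the full 951 mm width of the frame in y; the slats are evenly spaced along x between the inner faces of the end posts with equal gaps (rounded down to the nearest mm) at the −x end and between each pair — any rounding remainder accumulates at the +x end.

The bed frame is on the floor beside the stool on its −x side.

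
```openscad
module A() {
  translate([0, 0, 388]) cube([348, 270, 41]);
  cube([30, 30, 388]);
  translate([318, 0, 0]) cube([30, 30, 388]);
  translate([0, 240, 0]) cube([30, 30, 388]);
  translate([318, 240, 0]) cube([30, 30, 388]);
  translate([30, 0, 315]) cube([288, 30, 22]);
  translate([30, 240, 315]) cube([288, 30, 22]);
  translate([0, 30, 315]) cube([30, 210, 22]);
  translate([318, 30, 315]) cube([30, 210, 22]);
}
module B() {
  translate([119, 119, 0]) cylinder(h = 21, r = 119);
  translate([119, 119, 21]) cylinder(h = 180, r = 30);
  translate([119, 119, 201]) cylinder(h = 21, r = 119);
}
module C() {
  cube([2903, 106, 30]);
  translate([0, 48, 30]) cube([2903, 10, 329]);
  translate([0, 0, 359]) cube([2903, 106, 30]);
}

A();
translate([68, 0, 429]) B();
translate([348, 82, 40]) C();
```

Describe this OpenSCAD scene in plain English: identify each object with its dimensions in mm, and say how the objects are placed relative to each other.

A is a four-legged stool. The seat is a 348×270×41 mm slab whose top surface is at z = 429 mm; four square legs, each 30×30 mm in cross-section, run from the floor (z = 0) to the underside of the seat, each flush with a corner of the seat. Four stretchers, 30 mm wide and 22 mm tall, connect adjacent legs with their undersides at z = 315 mm, each running between the inner faces of the legs it joins and aligned with the legs' outer faces on the other axis.

B is a spool: two coaxial disc flanges of radius 119 mm and thickness 21 mm, joined by a core cylinder of radius 30 mm and height 180 mm. The lower flange rests on z = 0 and the three cylinders share a vertical axis.

C is an I-beam lying along x, 2903 mm long. Overall section height 389 mm. Two flanges 106 mm wide (y) and 30 mm thick, one on the floor and one at the top; a web 10 mm thick runs between them, centred on the flange width.

The spool is on top of the stool. The I-beam is beside the stool with their tops flush at z = 429.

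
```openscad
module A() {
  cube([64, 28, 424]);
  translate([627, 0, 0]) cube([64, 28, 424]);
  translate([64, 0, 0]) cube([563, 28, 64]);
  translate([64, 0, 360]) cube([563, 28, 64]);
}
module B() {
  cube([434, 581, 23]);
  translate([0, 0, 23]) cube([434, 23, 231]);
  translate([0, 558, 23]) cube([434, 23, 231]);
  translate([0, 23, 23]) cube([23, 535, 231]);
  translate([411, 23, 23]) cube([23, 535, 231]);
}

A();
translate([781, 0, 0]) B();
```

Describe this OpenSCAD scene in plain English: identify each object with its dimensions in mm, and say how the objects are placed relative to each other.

A is a picture frame with a 563×296 mm rectangular opening (x by z) and a uniform 64 mm border on every side. Frame depth is 28 mm along y. It is built from two vertical stiles running the full outside height and two horizontal rails spanning the gap between the stiles.

B is an open-topped rectangular box: outside dimensions 434×581×254 mm, with a uniform wall and base thickness of 23 mm. The base is a full 434×581 slab on the floor; four walls sit on top of the base. The front and back walls (the −y and +y sides) span the full width; the two side walls fit between them.

The open box is on the floor beside the picture frame on its +x side.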